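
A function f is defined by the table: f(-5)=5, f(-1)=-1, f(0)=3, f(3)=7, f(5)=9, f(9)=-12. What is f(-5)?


Reading from the table at x = -5

5


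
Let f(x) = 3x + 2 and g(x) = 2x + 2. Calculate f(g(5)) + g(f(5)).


f(g(5)) = 38
g(f(5)) = 36
Sum = 74

74


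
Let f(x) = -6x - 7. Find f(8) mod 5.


f(8) = -55
-55 mod 5 = 0

0


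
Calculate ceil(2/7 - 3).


2/7 = 0.2857
0.2857 - 3 = -2.7143
ceil(-2.7143) = -2

-2


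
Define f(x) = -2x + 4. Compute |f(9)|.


f(9) = -14
|-14| = 14

14


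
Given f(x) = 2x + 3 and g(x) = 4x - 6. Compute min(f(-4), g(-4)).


f(-4) = -5
g(-4) = -22
min = -22

-22


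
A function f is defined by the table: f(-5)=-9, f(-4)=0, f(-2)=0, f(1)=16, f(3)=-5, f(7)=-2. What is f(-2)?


Reading from the table at x = -2

0


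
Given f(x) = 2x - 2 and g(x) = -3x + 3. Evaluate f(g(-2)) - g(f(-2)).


f(g(-2)) = 16
g(f(-2)) = 21
Difference = -5

-5


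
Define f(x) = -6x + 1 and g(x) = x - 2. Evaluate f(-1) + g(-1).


f(-1) = 7
g(-1) = -3
Sum = 4

4


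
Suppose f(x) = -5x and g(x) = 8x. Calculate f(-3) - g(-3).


f(-3) = 15
g(-3) = -24
Difference = 39

39


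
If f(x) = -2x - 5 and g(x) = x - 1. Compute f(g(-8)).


g(-8) = -9
f(-9) = 13

13


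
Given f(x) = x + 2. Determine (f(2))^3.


f(2) = 4
(4)^3 = 64

64


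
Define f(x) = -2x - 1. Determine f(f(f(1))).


f(1) = -3
f(-3) = 5
f(5) = -11

-11


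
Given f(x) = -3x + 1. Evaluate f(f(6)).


f(6) = -17
f(-17) = 52

52


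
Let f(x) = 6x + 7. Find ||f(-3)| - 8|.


f(-3) = -11
|-11| = 11
|11 - 8| = 3

3


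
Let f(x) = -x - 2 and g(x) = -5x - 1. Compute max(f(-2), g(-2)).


f(-2) = 0
g(-2) = 9
max = 9

9


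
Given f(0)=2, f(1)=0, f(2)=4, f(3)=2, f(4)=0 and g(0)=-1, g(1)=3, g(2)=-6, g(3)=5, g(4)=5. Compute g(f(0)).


f(0) = 2
g(2) = -6

-6


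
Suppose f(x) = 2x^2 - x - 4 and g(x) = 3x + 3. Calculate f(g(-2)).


g(-2) = -3
f(-3) = 2*(-3)^2 - 1*(-3) - 4 = 17

17


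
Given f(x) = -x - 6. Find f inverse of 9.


Solve -x - 6 = 9
x = (9 + 6) / (-1) = -15

-15


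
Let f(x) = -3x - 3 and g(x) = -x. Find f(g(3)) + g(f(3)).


18


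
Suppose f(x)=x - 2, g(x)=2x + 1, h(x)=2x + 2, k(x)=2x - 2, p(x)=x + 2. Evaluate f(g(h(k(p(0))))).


p(0) = 2
k(2) = 2
h(2) = 6
g(6) = 13
f(13) = 11

11


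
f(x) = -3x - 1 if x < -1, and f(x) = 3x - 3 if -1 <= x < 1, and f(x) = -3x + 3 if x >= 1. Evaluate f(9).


9 satisfies x >= 1
f(9) = -24

-24


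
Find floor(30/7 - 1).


30/7 = 4.2857
4.2857 - 1 = 3.2857
floor(3.2857) = 3

3


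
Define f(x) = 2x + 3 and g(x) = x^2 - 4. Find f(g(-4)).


g(-4) = 12
f(12) = 27

27


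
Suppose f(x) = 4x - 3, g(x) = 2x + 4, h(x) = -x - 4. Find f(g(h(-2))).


h(-2) = -2
g(-2) = 0
f(0) = -3

-3


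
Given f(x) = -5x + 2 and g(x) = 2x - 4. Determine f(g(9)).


g(9) = 14
f(14) = -68

-68


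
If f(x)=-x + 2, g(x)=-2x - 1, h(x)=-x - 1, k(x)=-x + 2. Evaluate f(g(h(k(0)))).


k(0) = 2
h(2) = -3
g(-3) = 5
f(5) = -3

-3


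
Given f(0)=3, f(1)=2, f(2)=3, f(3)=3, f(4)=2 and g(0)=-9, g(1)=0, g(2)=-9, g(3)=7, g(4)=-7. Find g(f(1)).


f(1) = 2
g(2) = -9

-9


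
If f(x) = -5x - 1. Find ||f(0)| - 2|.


f(0) = -1
|-1| = 1
|1 - 2| = 1

1


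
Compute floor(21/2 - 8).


21/2 = 10.5
10.5 - 8 = 2.5
floor(2.5) = 2

2


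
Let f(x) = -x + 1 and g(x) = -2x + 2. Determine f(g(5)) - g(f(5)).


f(g(5)) = 9
g(f(5)) = 10
Difference = -1

-1


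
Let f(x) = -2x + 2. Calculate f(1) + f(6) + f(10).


f(1) = 0
f(6) = -10
f(10) = -18
Sum = -28

-28


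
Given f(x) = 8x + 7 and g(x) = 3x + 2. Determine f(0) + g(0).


f(0) = 7
g(0) = 2
Sum = 9

9


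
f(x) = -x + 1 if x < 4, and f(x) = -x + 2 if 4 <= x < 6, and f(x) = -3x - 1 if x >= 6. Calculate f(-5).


-5 satisfies x < 4
f(-5) = 6

6


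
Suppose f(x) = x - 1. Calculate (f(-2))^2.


f(-2) = -3
(-3)^2 = 9

9


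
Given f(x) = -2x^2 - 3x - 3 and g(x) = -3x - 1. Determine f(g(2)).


g(2) = -7
f(-7) = (-2)*(-7)^2 - 3*(-7) - 3 = -80

-80


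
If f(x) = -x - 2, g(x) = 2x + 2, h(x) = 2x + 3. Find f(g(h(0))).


h(0) = 3
g(3) = 8
f(8) = -10

-10


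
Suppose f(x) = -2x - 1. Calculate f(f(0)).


f(0) = -1
f(-1) = 1

1


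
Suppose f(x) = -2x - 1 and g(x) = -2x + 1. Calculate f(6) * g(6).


143


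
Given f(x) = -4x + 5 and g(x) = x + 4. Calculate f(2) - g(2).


f(2) = -3
g(2) = 6
Difference = -9

-9


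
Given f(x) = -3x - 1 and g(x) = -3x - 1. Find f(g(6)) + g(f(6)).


f(g(6)) = 56
g(f(6)) = 56
Sum = 112

112


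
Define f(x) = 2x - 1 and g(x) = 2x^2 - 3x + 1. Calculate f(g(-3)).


55


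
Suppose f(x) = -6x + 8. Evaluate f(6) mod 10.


f(6) = -28
-28 mod 10 = 2

2


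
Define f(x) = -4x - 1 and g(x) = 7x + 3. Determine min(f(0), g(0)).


-1


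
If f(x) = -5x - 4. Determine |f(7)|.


f(7) = -39
|-39| = 39

39


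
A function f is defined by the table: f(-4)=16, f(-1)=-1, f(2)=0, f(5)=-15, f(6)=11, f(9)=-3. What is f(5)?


Reading from the table at x = 5

-15


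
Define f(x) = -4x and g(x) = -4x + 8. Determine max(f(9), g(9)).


-28


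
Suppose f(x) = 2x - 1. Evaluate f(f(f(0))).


f(0) = -1
f(-1) = -3
f(-3) = -7

-7


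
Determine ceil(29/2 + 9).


29/2 = 14.5
14.5 + 9 = 23.5
ceil(23.5) = 24

24


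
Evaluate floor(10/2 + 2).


10/2 = 5
5 + 2 = 7
floor(7) = 7

7


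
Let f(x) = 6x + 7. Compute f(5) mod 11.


f(5) = 37
37 mod 11 = 4

4


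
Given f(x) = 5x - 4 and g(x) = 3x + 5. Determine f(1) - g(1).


f(1) = 1
g(1) = 8
Difference = -7

-7


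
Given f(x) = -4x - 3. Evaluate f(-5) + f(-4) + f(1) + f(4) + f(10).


f(-5) = 17
f(-4) = 13
f(1) = -7
f(4) = -19
f(10) = -43
Sum = -39

-39


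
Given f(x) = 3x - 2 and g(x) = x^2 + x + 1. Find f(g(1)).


7


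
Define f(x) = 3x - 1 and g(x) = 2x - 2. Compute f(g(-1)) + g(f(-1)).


f(g(-1)) = -13
g(f(-1)) = -10
Sum = -23

-23


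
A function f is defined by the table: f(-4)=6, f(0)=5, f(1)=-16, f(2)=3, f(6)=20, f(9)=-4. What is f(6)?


Reading from the table at x = 6

20


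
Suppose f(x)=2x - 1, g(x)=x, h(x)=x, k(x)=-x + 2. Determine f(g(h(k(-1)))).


k(-1) = 3
h(3) = 3
g(3) = 3
f(3) = 5

5


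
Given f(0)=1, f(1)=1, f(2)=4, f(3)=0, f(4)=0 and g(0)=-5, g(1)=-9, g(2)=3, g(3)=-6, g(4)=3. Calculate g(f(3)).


f(3) = 0
g(0) = -5

-5


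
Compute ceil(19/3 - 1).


6


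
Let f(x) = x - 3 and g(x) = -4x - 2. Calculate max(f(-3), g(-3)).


f(-3) = -6
g(-3) = 10
max = 10

10


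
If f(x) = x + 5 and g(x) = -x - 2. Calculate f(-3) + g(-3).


f(-3) = 2
g(-3) = 1
Sum = 3

3


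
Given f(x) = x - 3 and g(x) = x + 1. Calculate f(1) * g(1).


f(1) = -2
g(1) = 2
Product = -4

-4


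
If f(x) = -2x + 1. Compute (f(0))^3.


f(0) = 1
(1)^3 = 1

1


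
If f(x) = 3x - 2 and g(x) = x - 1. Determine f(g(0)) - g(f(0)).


f(g(0)) = -5
g(f(0)) = -3
Difference = -2

-2


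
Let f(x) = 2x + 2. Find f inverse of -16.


Solve 2x + 2 = -16
x = (-16 - 2) / 2 = -9

-9


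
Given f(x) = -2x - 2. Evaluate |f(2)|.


f(2) = -6
|-6| = 6

6


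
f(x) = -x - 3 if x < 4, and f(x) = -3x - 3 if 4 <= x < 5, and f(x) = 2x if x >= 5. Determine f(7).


14


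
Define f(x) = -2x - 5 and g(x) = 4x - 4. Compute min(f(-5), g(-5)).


f(-5) = 5
g(-5) = -24
min = -24

-24


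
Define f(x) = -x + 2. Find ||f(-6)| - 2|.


f(-6) = 8
|8| = 8
|8 - 2| = 6

6


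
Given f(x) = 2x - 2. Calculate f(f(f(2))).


2


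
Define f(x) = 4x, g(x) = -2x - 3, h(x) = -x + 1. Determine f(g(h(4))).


h(4) = -3
g(-3) = 3
f(3) = 12

12


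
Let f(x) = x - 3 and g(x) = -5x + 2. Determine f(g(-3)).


g(-3) = 17
f(17) = 14

14


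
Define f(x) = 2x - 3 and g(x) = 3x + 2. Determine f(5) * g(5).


f(5) = 7
g(5) = 17
Product = 119

119


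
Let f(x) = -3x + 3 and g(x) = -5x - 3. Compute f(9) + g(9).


f(9) = -24
g(9) = -48
Sum = -72

-72


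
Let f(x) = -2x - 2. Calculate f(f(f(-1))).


f(-1) = 0
f(0) = -2
f(-2) = 2

2


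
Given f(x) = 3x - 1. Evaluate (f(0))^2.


f(0) = -1
(-1)^2 = 1

1


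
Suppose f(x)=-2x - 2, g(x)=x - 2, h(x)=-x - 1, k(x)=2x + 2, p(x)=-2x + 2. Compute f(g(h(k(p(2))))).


p(2) = -2
k(-2) = -2
h(-2) = 1
g(1) = -1
f(-1) = 0

0


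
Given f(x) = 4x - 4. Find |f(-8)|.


f(-8) = -36
|-36| = 36

36


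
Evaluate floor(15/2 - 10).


15/2 = 7.5
7.5 - 10 = -2.5
floor(-2.5) = -3

-3


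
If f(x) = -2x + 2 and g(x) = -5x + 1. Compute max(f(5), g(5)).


f(5) = -8
g(5) = -24
max = -8

-8


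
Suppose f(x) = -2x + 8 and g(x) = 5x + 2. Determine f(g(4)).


g(4) = 22
f(22) = -36

-36


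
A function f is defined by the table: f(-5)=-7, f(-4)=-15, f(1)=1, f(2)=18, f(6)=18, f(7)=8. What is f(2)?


Reading from the table at x = 2

18


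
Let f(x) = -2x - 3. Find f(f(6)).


f(6) = -15
f(-15) = 27

27


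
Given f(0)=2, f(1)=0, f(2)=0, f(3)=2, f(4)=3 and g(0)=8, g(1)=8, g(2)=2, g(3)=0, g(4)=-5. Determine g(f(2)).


8


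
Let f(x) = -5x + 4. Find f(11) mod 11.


f(11) = -51
-51 mod 11 = 4

4


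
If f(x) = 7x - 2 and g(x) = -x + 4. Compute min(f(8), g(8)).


-4


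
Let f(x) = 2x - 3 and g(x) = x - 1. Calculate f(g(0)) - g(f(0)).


f(g(0)) = -5
g(f(0)) = -4
Difference = -1

-1


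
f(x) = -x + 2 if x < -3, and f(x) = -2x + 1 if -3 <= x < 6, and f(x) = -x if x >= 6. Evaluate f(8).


8 satisfies x >= 6
f(8) = -8

-8


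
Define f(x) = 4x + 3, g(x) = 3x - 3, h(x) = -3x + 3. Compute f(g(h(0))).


h(0) = 3
g(3) = 6
f(6) = 27

27


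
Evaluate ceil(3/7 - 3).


-2


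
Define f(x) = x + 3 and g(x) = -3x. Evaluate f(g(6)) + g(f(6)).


f(g(6)) = -15
g(f(6)) = -27
Sum = -42

-42


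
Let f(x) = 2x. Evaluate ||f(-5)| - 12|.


2


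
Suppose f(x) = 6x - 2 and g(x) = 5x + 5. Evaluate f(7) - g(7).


0


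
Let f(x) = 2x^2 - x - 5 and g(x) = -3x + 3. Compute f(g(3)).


g(3) = -6
f(-6) = 2*(-6)^2 - 1*(-6) - 5 = 73

73


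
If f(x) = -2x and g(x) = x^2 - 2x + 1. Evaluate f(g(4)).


g(4) = 9
f(9) = -18

-18


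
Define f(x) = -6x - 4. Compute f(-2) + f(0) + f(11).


f(-2) = 8
f(0) = -4
f(11) = -70
Sum = -66

-66


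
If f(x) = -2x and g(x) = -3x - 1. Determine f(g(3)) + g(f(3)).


f(g(3)) = 20
g(f(3)) = 17
Sum = 37

37


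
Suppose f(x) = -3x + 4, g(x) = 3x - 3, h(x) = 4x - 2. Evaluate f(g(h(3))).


h(3) = 10
g(10) = 27
f(27) = -77

-77


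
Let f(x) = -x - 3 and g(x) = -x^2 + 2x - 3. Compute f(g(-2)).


g(-2) = -11
f(-11) = 8

8


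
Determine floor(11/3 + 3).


11/3 = 3.6667
3.6667 + 3 = 6.6667
floor(6.6667) = 6

6


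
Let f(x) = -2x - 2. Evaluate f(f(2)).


f(2) = -6
f(-6) = 10

10


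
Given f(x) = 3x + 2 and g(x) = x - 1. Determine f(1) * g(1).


f(1) = 5
g(1) = 0
Product = 0

0


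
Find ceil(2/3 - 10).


2/3 = 0.6667
0.6667 - 10 = -9.3333
ceil(-9.3333) = -9

-9


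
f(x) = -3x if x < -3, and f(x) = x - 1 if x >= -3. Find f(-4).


-4 satisfies x < -3
f(-4) = 12

12


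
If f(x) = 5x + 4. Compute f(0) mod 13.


4


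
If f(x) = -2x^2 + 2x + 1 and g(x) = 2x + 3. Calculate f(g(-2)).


g(-2) = -1
f(-1) = (-2)*(-1)^2 + 2*(-1) + 1 = -3

-3


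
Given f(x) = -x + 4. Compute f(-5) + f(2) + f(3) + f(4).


f(-5) = 9
f(2) = 2
f(3) = 1
f(4) = 0
Sum = 12

12


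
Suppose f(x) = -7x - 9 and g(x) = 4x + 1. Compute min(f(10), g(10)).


f(10) = -79
g(10) = 41
min = -79

-79


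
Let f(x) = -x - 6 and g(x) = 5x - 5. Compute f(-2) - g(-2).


f(-2) = -4
g(-2) = -15
Difference = 11

11


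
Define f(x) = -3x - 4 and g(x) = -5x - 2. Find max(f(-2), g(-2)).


f(-2) = 2
g(-2) = 8
max = 8

8


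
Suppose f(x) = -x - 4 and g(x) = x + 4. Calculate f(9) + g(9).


f(9) = -13
g(9) = 13
Sum = 0

0


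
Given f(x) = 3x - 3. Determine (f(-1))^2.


f(-1) = -6
(-6)^2 = 36

36


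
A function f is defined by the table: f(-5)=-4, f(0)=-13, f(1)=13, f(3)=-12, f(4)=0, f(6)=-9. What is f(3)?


Reading from the table at x = 3

-12


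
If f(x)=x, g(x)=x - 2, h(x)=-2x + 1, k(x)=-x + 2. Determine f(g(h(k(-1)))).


k(-1) = 3
h(3) = -5
g(-5) = -7
f(-7) = -7

-7


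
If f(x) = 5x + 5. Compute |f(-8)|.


35


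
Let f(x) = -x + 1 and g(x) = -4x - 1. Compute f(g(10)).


g(10) = -41
f(-41) = 42

42


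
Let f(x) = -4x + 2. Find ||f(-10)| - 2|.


f(-10) = 42
|42| = 42
|42 - 2| = 40

40


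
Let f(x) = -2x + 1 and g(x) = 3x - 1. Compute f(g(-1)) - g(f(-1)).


1


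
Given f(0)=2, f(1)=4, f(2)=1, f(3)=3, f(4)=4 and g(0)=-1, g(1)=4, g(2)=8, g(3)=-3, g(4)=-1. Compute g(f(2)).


f(2) = 1
g(1) = 4

4


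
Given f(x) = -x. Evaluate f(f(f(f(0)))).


f(0) = 0
f(0) = 0
f(0) = 0
f(0) = 0

0


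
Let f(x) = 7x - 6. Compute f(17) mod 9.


5


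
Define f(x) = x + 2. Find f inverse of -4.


Solve x + 2 = -4
x = (-4 - 2) / 1 = -6

-6


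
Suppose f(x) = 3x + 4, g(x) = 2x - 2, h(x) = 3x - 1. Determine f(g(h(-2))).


h(-2) = -7
g(-7) = -16
f(-16) = -44

-44


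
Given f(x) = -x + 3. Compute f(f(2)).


f(2) = 1
f(1) = 2

2


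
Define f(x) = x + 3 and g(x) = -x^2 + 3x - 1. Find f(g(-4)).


g(-4) = -29
f(-29) = -26

-26


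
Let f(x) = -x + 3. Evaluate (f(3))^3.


0


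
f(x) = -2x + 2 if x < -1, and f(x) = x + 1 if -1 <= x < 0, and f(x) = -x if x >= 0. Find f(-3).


-3 satisfies x < -1
f(-3) = 8

8


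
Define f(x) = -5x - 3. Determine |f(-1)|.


f(-1) = 2
|2| = 2

2


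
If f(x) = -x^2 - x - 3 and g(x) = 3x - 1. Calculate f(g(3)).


g(3) = 8
f(8) = (-1)*(8)^2 - 1*(8) - 3 = -75

-75


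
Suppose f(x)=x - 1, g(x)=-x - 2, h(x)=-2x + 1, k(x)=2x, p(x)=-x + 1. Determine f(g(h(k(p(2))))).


p(2) = -1
k(-1) = -2
h(-2) = 5
g(5) = -7
f(-7) = -8

-8


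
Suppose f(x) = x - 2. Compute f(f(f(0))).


-6


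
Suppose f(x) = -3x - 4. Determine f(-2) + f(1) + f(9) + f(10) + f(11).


f(-2) = 2
f(1) = -7
f(9) = -31
f(10) = -34
f(11) = -37
Sum = -107

-107


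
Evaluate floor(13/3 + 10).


13/3 = 4.3333
4.3333 + 10 = 14.3333
floor(14.3333) = 14

14


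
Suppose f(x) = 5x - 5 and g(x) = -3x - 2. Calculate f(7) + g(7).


f(7) = 30
g(7) = -23
Sum = 7

7


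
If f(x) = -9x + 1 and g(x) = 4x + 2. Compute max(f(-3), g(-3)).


f(-3) = 28
g(-3) = -10
max = 28

28


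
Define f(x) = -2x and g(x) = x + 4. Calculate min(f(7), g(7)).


f(7) = -14
g(7) = 11
min = -14

-14


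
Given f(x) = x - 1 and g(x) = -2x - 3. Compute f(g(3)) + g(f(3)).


f(g(3)) = -10
g(f(3)) = -7
Sum = -17

-17


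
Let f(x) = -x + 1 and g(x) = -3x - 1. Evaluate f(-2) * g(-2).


f(-2) = 3
g(-2) = 5
Product = 15

15


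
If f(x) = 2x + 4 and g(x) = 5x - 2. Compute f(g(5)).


50


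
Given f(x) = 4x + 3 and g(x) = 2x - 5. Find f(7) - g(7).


22


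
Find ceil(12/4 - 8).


12/4 = 3
3 - 8 = -5
ceil(-5) = -5

-5


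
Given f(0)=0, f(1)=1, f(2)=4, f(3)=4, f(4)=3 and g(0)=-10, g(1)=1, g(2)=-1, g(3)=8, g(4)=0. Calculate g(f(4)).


f(4) = 3
g(3) = 8

8


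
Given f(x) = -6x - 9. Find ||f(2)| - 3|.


f(2) = -21
|-21| = 21
|21 - 3| = 18

18


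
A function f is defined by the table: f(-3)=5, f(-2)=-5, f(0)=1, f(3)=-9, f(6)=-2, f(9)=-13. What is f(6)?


-2


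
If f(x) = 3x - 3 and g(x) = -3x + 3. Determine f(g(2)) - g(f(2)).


f(g(2)) = -12
g(f(2)) = -6
Difference = -6

-6


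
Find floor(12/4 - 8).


12/4 = 3
3 - 8 = -5
floor(-5) = -5

-5


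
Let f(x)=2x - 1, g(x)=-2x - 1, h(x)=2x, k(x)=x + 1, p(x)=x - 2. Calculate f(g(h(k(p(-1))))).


13


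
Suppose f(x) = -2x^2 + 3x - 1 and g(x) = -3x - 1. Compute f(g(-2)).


g(-2) = 5
f(5) = (-2)*(5)^2 + 3*(5) - 1 = -36

-36


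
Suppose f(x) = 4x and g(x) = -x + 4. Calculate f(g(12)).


g(12) = -8
f(-8) = -32

-32


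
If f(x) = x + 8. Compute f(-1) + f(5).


20


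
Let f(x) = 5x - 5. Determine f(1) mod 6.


f(1) = 0
0 mod 6 = 0

0


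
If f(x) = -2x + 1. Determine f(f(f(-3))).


f(-3) = 7
f(7) = -13
f(-13) = 27

27


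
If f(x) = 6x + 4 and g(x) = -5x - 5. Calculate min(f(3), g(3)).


f(3) = 22
g(3) = -20
min = -20

-20


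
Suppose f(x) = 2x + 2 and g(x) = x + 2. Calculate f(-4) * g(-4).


f(-4) = -6
g(-4) = -2
Product = 12

12


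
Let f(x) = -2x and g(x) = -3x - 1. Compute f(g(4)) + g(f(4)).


f(g(4)) = 26
g(f(4)) = 23
Sum = 49

49


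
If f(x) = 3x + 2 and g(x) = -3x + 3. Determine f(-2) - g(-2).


f(-2) = -4
g(-2) = 9
Difference = -13

-13


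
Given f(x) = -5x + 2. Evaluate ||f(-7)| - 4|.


f(-7) = 37
|37| = 37
|37 - 4| = 33

33


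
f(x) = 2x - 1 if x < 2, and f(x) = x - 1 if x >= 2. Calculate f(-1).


-1 satisfies x < 2
f(-1) = -3

-3


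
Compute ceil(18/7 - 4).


18/7 = 2.5714
2.5714 - 4 = -1.4286
ceil(-1.4286) = -1

-1


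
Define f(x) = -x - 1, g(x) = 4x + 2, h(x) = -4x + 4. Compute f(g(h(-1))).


-35


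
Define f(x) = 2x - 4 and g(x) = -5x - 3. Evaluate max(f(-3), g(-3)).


f(-3) = -10
g(-3) = 12
max = 12

12


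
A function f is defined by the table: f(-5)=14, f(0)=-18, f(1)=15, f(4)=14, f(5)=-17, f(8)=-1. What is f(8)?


Reading from the table at x = 8

-1


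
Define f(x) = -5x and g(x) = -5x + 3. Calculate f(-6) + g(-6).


63


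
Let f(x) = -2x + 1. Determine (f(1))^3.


f(1) = -1
(-1)^3 = -1

-1


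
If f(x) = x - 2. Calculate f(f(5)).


1


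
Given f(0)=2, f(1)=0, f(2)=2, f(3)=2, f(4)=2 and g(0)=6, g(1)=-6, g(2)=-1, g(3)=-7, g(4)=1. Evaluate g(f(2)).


f(2) = 2
g(2) = -1

-1


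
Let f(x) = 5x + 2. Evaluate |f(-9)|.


f(-9) = -43
|-43| = 43

43


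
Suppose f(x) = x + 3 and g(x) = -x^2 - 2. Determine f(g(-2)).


g(-2) = -6
f(-6) = -3

-3


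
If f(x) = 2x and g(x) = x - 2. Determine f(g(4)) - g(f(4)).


-2


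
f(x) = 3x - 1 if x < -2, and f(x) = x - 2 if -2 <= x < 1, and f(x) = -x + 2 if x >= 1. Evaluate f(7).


7 satisfies x >= 1
f(7) = -5

-5


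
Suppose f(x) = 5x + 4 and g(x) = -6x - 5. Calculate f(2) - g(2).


f(2) = 14
g(2) = -17
Difference = 31

31


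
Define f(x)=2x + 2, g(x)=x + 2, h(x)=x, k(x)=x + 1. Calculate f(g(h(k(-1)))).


k(-1) = 0
h(0) = 0
g(0) = 2
f(2) = 6

6


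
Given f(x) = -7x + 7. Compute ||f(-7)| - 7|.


f(-7) = 56
|56| = 56
|56 - 7| = 49

49


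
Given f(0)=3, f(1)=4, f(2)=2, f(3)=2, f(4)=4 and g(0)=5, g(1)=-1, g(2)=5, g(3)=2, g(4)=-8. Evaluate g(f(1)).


-8


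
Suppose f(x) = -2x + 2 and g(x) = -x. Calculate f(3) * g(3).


f(3) = -4
g(3) = -3
Product = 12

12


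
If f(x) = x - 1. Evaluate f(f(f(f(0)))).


f(0) = -1
f(-1) = -2
f(-2) = -3
f(-3) = -4

-4


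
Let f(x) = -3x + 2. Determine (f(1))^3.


f(1) = -1
(-1)^3 = -1

-1


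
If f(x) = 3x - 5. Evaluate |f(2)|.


f(2) = 1
|1| = 1

1


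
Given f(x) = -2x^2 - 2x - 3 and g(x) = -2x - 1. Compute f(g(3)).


g(3) = -7
f(-7) = (-2)*(-7)^2 - 2*(-7) - 3 = -87

-87


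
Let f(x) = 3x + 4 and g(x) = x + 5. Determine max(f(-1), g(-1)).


f(-1) = 1
g(-1) = 4
max = 4

4


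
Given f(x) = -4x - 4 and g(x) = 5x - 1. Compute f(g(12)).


g(12) = 59
f(59) = -240

-240


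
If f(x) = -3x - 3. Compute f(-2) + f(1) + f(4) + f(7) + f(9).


f(-2) = 3
f(1) = -6
f(4) = -15
f(7) = -24
f(9) = -30
Sum = -72

-72


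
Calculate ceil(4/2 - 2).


4/2 = 2
2 - 2 = 0
ceil(0) = 0

0


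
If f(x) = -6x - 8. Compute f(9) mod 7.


1


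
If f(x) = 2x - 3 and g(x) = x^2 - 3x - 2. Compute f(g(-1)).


g(-1) = 2
f(2) = 1

1


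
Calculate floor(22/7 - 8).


22/7 = 3.1429
3.1429 - 8 = -4.8571
floor(-4.8571) = -5

-5


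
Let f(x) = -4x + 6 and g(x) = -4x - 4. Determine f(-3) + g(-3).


f(-3) = 18
g(-3) = 8
Sum = 26

26


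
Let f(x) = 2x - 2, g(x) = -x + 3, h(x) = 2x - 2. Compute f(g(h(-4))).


h(-4) = -10
g(-10) = 13
f(13) = 24

24


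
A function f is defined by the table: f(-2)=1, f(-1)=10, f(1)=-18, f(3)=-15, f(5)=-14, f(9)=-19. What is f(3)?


Reading from the table at x = 3

-15


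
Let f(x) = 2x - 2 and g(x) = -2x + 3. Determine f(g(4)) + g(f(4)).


f(g(4)) = -12
g(f(4)) = -9
Sum = -21

-21


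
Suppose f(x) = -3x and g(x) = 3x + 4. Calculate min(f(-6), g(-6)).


f(-6) = 18
g(-6) = -14
min = -14

-14


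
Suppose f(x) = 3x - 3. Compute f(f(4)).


f(4) = 9
f(9) = 24

24


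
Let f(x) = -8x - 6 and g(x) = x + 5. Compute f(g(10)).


g(10) = 15
f(15) = -126

-126


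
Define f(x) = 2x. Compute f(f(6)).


f(6) = 12
f(12) = 24

24


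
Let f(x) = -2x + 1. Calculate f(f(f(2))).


f(2) = -3
f(-3) = 7
f(7) = -13

-13


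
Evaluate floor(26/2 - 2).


26/2 = 13
13 - 2 = 11
floor(11) = 11

11


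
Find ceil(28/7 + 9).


13


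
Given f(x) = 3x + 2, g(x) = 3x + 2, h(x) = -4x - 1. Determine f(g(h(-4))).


h(-4) = 15
g(15) = 47
f(47) = 143

143


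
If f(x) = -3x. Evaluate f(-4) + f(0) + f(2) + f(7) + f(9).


-42


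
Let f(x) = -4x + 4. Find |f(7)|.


24


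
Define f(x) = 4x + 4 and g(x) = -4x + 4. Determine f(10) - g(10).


80


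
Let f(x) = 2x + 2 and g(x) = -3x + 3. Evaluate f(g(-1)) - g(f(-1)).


f(g(-1)) = 14
g(f(-1)) = 3
Difference = 11

11


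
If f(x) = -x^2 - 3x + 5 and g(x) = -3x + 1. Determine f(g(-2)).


g(-2) = 7
f(7) = (-1)*(7)^2 - 3*(7) + 5 = -65

-65


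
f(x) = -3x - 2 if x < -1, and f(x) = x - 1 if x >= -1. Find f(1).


1 satisfies x >= -1
f(1) = 0

0


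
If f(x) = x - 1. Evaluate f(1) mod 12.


f(1) = 0
0 mod 12 = 0

0


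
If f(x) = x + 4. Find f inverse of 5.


1


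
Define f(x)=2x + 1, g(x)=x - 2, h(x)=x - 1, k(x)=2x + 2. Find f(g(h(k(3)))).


k(3) = 8
h(8) = 7
g(7) = 5
f(5) = 11

11


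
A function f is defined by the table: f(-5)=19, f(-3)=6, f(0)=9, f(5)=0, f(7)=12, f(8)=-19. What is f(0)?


Reading from the table at x = 0

9


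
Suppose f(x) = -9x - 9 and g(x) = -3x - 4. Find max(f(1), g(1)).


f(1) = -18
g(1) = -7
max = -7

-7


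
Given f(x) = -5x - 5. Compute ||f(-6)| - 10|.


15


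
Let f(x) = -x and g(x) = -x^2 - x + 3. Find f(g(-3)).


g(-3) = -3
f(-3) = 3

3


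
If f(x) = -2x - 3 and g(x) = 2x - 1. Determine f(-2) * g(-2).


f(-2) = 1
g(-2) = -5
Product = -5

-5


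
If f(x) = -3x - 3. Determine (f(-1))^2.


f(-1) = 0
(0)^2 = 0

0


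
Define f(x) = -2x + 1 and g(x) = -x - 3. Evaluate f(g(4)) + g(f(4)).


f(g(4)) = 15
g(f(4)) = 4
Sum = 19

19


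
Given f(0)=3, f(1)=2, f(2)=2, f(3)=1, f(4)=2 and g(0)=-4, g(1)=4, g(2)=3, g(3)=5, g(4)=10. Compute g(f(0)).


f(0) = 3
g(3) = 5

5


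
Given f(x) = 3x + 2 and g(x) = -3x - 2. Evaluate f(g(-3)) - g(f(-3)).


4


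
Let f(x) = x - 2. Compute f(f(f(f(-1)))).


f(-1) = -3
f(-3) = -5
f(-5) = -7
f(-7) = -9

-9


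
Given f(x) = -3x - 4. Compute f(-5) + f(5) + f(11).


f(-5) = 11
f(5) = -19
f(11) = -37
Sum = -45

-45


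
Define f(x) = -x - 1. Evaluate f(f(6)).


f(6) = -7
f(-7) = 6

6


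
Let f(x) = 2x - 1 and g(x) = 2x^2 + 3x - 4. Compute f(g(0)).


g(0) = -4
f(-4) = -9

-9


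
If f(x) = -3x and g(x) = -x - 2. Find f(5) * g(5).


f(5) = -15
g(5) = -7
Product = 105

105


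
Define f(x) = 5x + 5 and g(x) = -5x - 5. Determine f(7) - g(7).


f(7) = 40
g(7) = -40
Difference = 80

80


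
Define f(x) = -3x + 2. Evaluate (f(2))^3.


f(2) = -4
(-4)^3 = -64

-64


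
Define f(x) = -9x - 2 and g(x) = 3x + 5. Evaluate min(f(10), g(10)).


f(10) = -92
g(10) = 35
min = -92

-92


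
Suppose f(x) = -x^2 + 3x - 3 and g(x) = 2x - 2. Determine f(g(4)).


g(4) = 6
f(6) = (-1)*(6)^2 + 3*(6) - 3 = -21

-21


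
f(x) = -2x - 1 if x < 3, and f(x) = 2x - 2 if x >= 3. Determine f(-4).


-4 satisfies x < 3
f(-4) = 7

7


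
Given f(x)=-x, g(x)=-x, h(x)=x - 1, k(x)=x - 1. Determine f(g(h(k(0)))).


-2


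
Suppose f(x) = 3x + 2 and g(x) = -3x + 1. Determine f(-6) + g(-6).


3


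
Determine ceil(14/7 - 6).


14/7 = 2
2 - 6 = -4
ceil(-4) = -4

-4


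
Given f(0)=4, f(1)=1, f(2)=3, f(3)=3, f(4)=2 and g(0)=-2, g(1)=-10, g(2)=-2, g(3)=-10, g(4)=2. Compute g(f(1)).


f(1) = 1
g(1) = -10

-10


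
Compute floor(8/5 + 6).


8/5 = 1.6
1.6 + 6 = 7.6
floor(7.6) = 7

7


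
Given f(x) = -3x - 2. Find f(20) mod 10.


8


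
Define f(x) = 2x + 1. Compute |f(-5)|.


f(-5) = -9
|-9| = 9

9


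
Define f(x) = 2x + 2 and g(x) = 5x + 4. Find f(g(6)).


g(6) = 34
f(34) = 70

70


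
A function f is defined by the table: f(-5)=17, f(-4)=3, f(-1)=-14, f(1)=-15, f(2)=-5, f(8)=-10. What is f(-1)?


Reading from the table at x = -1

-14


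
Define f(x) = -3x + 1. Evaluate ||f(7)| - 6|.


f(7) = -20
|-20| = 20
|20 - 6| = 14

14


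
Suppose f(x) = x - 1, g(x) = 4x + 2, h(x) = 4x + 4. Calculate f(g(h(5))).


h(5) = 24
g(24) = 98
f(98) = 97

97


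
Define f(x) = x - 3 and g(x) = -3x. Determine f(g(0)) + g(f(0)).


f(g(0)) = -3
g(f(0)) = 9
Sum = 6

6


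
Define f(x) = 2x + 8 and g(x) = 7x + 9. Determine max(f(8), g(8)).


f(8) = 24
g(8) = 65
max = 65

65


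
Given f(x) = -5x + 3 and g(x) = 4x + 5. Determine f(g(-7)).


g(-7) = -23
f(-23) = 118

118


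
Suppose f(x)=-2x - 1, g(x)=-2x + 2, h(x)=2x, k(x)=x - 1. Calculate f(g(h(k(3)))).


k(3) = 2
h(2) = 4
g(4) = -6
f(-6) = 11

11


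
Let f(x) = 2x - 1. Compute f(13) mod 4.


f(13) = 25
25 mod 4 = 1

1


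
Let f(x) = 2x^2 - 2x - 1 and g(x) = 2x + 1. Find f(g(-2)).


g(-2) = -3
f(-3) = 2*(-3)^2 - 2*(-3) - 1 = 23

23


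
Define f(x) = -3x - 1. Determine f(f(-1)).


-7


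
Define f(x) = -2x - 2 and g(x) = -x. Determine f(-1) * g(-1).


f(-1) = 0
g(-1) = 1
Product = 0

0


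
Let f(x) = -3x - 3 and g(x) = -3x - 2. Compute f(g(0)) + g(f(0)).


f(g(0)) = 3
g(f(0)) = 7
Sum = 10

10


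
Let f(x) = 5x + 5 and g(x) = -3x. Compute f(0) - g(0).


f(0) = 5
g(0) = 0
Difference = 5

5


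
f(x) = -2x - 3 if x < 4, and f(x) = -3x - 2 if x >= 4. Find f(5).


5 satisfies x >= 4
f(5) = -17

-17


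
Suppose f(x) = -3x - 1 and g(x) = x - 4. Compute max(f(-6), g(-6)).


17


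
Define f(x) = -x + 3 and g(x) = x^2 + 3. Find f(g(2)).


g(2) = 7
f(7) = -4

-4


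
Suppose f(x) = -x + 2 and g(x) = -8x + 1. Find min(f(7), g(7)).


f(7) = -5
g(7) = -55
min = -55

-55


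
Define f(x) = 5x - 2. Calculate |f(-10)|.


f(-10) = -52
|-52| = 52

52


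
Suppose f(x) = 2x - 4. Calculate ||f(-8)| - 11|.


f(-8) = -20
|-20| = 20
|20 - 11| = 9

9


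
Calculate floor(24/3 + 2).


24/3 = 8
8 + 2 = 10
floor(10) = 10

10


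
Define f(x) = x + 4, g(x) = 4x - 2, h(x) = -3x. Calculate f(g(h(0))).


h(0) = 0
g(0) = -2
f(-2) = 2

2


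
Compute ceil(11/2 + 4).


11/2 = 5.5
5.5 + 4 = 9.5
ceil(9.5) = 10

10


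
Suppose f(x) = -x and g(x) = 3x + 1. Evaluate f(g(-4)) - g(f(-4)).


f(g(-4)) = 11
g(f(-4)) = 13
Difference = -2

-2


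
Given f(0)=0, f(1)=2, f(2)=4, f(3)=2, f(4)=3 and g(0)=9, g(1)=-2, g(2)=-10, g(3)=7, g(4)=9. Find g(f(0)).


f(0) = 0
g(0) = 9

9


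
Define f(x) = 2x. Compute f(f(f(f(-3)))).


f(-3) = -6
f(-6) = -12
f(-12) = -24
f(-24) = -48

-48


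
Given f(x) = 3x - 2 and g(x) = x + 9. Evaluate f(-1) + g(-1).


f(-1) = -5
g(-1) = 8
Sum = 3

3


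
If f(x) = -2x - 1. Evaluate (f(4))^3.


f(4) = -9
(-9)^3 = -729

-729


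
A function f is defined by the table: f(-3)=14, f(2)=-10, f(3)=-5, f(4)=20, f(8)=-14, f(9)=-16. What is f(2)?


Reading from the table at x = 2

-10


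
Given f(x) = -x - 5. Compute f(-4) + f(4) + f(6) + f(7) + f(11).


-49


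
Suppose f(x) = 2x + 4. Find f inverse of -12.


Solve 2x + 4 = -12
x = (-12 - 4) / 2 = -8

-8


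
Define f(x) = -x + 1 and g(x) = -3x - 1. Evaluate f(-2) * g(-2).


f(-2) = 3
g(-2) = 5
Product = 15

15


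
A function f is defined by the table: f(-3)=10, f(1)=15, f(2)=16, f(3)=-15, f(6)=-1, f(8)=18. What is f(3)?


Reading from the table at x = 3

-15


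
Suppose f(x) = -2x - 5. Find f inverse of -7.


Solve -2x - 5 = -7
x = (-7 + 5) / (-2) = 1

1


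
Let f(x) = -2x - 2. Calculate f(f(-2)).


f(-2) = 2
f(2) = -6

-6


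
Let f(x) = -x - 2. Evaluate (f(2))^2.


f(2) = -4
(-4)^2 = 16

16


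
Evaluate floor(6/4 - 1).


6/4 = 1.5
1.5 - 1 = 0.5
floor(0.5) = 0

0


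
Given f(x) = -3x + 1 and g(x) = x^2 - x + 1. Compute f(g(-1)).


g(-1) = 3
f(3) = -8

-8


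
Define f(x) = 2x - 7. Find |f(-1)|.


f(-1) = -9
|-9| = 9

9


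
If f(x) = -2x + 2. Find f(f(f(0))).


6


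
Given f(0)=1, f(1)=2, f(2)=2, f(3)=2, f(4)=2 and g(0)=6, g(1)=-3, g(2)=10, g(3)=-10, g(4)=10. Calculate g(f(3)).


f(3) = 2
g(2) = 10

10


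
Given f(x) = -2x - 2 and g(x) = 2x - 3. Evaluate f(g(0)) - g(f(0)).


f(g(0)) = 4
g(f(0)) = -7
Difference = 11

11


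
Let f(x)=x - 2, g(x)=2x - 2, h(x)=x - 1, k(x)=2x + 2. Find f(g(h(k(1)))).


2


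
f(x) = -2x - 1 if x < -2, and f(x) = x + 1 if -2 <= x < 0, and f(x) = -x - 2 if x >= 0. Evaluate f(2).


2 satisfies x >= 0
f(2) = -4

-4


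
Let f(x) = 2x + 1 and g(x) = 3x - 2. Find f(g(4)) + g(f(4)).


f(g(4)) = 21
g(f(4)) = 25
Sum = 46

46


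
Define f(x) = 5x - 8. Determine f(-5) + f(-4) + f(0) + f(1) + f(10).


f(-5) = -33
f(-4) = -28
f(0) = -8
f(1) = -3
f(10) = 42
Sum = -30

-30


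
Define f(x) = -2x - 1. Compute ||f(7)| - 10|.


5


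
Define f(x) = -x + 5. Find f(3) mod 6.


2


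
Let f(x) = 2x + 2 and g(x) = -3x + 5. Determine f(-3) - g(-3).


f(-3) = -4
g(-3) = 14
Difference = -18

-18


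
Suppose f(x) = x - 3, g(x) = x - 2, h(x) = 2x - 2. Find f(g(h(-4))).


-15


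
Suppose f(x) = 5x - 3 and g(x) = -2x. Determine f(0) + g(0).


f(0) = -3
g(0) = 0
Sum = -3

-3


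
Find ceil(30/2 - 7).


8


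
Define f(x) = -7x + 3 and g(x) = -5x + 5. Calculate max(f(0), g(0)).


f(0) = 3
g(0) = 5
max = 5

5


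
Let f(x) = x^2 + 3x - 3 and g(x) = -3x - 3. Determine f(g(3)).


g(3) = -12
f(-12) = 1*(-12)^2 + 3*(-12) - 3 = 105

105


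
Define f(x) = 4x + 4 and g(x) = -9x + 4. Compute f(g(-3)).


g(-3) = 31
f(31) = 128

128


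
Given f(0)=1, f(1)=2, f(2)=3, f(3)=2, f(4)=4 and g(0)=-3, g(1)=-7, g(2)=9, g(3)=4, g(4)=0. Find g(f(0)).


f(0) = 1
g(1) = -7

-7


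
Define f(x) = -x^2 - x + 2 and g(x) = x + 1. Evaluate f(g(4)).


g(4) = 5
f(5) = (-1)*(5)^2 - 1*(5) + 2 = -28

-28


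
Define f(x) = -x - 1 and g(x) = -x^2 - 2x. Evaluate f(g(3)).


g(3) = -15
f(-15) = 14

14


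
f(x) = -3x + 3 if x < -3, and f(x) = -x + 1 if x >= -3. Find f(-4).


-4 satisfies x < -3
f(-4) = 15

15


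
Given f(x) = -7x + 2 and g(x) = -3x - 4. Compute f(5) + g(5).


f(5) = -33
g(5) = -19
Sum = -52

-52


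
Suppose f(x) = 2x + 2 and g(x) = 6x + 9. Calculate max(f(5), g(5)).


f(5) = 12
g(5) = 39
max = 39

39


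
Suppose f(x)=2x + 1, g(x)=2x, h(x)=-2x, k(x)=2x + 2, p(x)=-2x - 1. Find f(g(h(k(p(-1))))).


-31


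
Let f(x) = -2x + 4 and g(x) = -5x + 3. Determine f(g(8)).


g(8) = -37
f(-37) = 78

78


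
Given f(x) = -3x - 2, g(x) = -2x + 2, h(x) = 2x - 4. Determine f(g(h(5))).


h(5) = 6
g(6) = -10
f(-10) = 28

28


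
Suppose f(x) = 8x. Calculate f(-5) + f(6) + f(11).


96


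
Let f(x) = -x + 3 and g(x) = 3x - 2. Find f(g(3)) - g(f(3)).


-2


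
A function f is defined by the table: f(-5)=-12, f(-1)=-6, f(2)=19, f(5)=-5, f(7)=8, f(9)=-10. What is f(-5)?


Reading from the table at x = -5

-12


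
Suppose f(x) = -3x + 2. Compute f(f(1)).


f(1) = -1
f(-1) = 5

5


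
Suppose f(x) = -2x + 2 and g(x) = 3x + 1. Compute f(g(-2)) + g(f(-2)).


31


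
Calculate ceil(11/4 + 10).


11/4 = 2.75
2.75 + 10 = 12.75
ceil(12.75) = 13

13


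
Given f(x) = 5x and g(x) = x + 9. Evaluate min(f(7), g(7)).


f(7) = 35
g(7) = 16
min = 16

16


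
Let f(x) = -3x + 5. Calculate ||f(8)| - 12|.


f(8) = -19
|-19| = 19
|19 - 12| = 7

7


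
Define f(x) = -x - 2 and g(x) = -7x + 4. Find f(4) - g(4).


f(4) = -6
g(4) = -24
Difference = 18

18


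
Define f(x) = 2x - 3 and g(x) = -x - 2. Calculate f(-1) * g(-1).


5


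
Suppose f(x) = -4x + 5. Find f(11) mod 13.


f(11) = -39
-39 mod 13 = 0

0


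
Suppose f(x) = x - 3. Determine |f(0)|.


f(0) = -3
|-3| = 3

3


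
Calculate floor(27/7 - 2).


27/7 = 3.8571
3.8571 - 2 = 1.8571
floor(1.8571) = 1

1


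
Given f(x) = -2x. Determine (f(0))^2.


f(0) = 0
(0)^2 = 0

0


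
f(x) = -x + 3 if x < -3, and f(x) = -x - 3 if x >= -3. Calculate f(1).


-4


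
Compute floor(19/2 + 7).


19/2 = 9.5
9.5 + 7 = 16.5
floor(16.5) = 16

16


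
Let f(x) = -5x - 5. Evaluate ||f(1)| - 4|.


6


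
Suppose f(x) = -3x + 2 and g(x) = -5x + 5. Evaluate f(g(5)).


g(5) = -20
f(-20) = 62

62


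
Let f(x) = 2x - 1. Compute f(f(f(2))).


9


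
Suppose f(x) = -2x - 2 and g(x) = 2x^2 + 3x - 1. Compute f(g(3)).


g(3) = 26
f(26) = -54

-54


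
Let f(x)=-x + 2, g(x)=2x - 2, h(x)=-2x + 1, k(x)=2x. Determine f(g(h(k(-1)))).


k(-1) = -2
h(-2) = 5
g(5) = 8
f(8) = -6

-6


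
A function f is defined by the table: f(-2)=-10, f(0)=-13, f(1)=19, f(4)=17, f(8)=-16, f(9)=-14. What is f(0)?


Reading from the table at x = 0

-13


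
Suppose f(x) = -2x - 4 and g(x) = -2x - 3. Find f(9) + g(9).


f(9) = -22
g(9) = -21
Sum = -43

-43


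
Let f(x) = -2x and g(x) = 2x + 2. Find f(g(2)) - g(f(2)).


f(g(2)) = -12
g(f(2)) = -6
Difference = -6

-6


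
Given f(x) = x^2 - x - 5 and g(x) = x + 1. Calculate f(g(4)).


g(4) = 5
f(5) = 1*(5)^2 - 1*(5) - 5 = 15

15


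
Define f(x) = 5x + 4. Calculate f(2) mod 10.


4


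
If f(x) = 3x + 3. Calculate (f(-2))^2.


f(-2) = -3
(-3)^2 = 9

9


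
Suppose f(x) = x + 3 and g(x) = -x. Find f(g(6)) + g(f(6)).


-12


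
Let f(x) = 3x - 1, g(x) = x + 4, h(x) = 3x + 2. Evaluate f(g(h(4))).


h(4) = 14
g(14) = 18
f(18) = 53

53


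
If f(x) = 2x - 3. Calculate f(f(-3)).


f(-3) = -9
f(-9) = -21

-21


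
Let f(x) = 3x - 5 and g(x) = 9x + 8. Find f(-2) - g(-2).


f(-2) = -11
g(-2) = -10
Difference = -1

-1


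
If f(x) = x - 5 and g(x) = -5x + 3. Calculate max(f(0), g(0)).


3


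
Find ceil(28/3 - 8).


28/3 = 9.3333
9.3333 - 8 = 1.3333
ceil(1.3333) = 2

2


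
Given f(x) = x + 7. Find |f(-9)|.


f(-9) = -2
|-2| = 2

2


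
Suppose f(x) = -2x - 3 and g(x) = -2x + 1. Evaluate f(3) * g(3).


f(3) = -9
g(3) = -5
Product = 45

45


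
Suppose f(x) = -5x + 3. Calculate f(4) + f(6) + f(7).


f(4) = -17
f(6) = -27
f(7) = -32
Sum = -76

-76


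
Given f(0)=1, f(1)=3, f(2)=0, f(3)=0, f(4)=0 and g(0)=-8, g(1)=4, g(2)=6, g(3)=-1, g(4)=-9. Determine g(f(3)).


f(3) = 0
g(0) = -8

-8


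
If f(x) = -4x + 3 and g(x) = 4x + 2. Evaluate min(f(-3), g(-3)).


f(-3) = 15
g(-3) = -10
min = -10

-10


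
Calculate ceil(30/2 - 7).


8


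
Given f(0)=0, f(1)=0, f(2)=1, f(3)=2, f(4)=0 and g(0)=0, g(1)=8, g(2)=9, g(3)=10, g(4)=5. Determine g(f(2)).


f(2) = 1
g(1) = 8

8


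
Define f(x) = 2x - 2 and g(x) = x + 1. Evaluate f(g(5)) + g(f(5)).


f(g(5)) = 10
g(f(5)) = 9
Sum = 19

19


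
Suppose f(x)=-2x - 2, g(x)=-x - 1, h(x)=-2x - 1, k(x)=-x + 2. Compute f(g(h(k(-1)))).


k(-1) = 3
h(3) = -7
g(-7) = 6
f(6) = -14

-14


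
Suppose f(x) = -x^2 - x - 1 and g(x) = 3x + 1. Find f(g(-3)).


g(-3) = -8
f(-8) = (-1)*(-8)^2 - 1*(-8) - 1 = -57

-57


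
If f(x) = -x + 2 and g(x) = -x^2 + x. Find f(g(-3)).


14


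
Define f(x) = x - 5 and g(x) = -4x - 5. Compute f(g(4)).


g(4) = -21
f(-21) = -26

-26


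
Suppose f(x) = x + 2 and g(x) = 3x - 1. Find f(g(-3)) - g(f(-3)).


f(g(-3)) = -8
g(f(-3)) = -4
Difference = -4

-4


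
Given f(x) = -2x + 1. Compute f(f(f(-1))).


f(-1) = 3
f(3) = -5
f(-5) = 11

11


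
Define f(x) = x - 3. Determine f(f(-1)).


f(-1) = -4
f(-4) = -7

-7


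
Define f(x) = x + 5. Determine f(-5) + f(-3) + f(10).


17


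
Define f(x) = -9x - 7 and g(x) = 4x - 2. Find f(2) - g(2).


f(2) = -25
g(2) = 6
Difference = -31

-31


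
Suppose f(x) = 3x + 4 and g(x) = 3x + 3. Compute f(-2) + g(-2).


f(-2) = -2
g(-2) = -3
Sum = -5

-5


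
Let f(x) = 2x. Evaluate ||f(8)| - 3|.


f(8) = 16
|16| = 16
|16 - 3| = 13

13


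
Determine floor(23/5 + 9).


23/5 = 4.6
4.6 + 9 = 13.6
floor(13.6) = 13

13


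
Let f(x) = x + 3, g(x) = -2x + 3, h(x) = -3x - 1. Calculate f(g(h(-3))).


h(-3) = 8
g(8) = -13
f(-13) = -10

-10


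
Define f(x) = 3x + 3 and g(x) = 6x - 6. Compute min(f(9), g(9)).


30


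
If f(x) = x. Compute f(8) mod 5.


3


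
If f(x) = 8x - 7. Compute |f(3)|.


f(3) = 17
|17| = 17

17


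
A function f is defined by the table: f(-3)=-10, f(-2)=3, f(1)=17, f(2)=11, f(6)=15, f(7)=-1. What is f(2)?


11


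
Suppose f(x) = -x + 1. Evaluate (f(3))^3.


f(3) = -2
(-2)^3 = -8

-8


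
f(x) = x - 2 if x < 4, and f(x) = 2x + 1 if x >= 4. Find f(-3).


-3 satisfies x < 4
f(-3) = -5

-5


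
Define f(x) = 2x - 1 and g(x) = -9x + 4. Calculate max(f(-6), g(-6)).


f(-6) = -13
g(-6) = 58
max = 58

58


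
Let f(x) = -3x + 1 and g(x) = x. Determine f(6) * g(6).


-102


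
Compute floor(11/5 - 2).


11/5 = 2.2
2.2 - 2 = 0.2
floor(0.2) = 0

0


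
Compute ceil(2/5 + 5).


6


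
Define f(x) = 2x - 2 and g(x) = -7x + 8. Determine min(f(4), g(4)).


-20


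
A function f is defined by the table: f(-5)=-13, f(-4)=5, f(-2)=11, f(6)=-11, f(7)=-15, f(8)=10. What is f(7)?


Reading from the table at x = 7

-15


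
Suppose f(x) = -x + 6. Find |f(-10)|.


f(-10) = 16
|16| = 16

16


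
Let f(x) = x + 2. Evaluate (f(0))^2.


f(0) = 2
(2)^2 = 4

4


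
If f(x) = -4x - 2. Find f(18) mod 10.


6


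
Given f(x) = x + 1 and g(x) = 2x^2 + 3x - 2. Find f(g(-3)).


g(-3) = 7
f(7) = 8

8


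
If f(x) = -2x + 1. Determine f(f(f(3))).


f(3) = -5
f(-5) = 11
f(11) = -21

-21


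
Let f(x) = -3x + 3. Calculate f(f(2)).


12


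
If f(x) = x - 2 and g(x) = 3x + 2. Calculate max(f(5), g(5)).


17


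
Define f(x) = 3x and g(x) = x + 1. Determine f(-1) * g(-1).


0


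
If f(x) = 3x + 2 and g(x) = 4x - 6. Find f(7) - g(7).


f(7) = 23
g(7) = 22
Difference = 1

1


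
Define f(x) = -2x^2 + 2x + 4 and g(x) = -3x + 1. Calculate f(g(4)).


-260


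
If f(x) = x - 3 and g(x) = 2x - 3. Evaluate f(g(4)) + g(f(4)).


f(g(4)) = 2
g(f(4)) = -1
Sum = 1

1


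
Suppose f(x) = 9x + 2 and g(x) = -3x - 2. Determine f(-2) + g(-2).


f(-2) = -16
g(-2) = 4
Sum = -12

-12


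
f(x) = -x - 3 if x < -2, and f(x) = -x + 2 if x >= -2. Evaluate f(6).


6 satisfies x >= -2
f(6) = -4

-4
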